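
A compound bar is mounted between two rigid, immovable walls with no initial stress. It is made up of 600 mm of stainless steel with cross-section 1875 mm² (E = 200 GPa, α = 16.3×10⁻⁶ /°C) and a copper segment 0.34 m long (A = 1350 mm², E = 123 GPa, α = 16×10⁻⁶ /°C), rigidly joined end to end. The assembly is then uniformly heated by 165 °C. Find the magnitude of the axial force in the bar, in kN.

P ≈ 688 kN (compressive)

Free thermal expansion of the whole bar: Σ αᵢΔT Lᵢ = 16.3×10⁻⁶×165×600 + 16×10⁻⁶×165×340 = 2.511 mm.
The walls prevent any net length change, so an axial force P (same in every segment) develops. Compatibility: P · Σ Lᵢ/(AᵢEᵢ) = δ_free.
The series flexibility is Σ Lᵢ/(AᵢEᵢ) = 600/(1875×200×10³) + 340/(1350×123×10³) = 3.648×10⁻⁶ mm/N.
Hence P = δ_free / Σ(L/AE) = 2.511/3.648×10⁻⁶ = 688.5 kN (compressive).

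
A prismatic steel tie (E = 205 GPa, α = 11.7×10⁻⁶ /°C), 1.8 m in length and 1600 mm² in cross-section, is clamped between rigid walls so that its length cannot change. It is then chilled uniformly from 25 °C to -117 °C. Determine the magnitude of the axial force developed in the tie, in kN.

The ends cannot move, so σ = EαΔT = 205×10³ × 11.7×10⁻⁶ × 142 = 340.6 MPa.
Axial force P = σA = 340.6 × 1600 = 544900 N = 544.9 kN, tensile.

P ≈ 545 kN (tensile)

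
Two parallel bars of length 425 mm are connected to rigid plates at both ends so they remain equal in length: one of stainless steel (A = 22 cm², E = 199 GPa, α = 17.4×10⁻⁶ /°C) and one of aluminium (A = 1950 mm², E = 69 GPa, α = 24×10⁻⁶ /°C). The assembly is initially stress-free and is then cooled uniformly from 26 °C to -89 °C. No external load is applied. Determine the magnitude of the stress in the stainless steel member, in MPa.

The aluminium has the larger α, so on cooling it would change length more than the stainless steel if both were free. The rigid plates force a common final length, so the aluminium is put into tension and the stainless steel into compression, with equal and opposite forces P (no external load).
Compatibility of the two members (thermal + elastic change equal): (α₁ − α₂)ΔT = P·[1/(A₁E₁) + 1/(A₂E₂)].
|α₁ − α₂|·ΔT = 6.6×10⁻⁶ × 115 = 0.000759.
1/(A₁E₁) + 1/(A₂E₂) = 1/(2200×199×10³) + 1/(1950×69×10³) = 9.716×10⁻⁹ N⁻¹.
P = 0.000759 / 9.716×10⁻⁹ = 78120 N = 78.12 kN.
σ_{stainless steel} = P/A₁ = 78120/2200 = 35.51 MPa, compressive.

σ ≈ 35.5 MPa (compressive)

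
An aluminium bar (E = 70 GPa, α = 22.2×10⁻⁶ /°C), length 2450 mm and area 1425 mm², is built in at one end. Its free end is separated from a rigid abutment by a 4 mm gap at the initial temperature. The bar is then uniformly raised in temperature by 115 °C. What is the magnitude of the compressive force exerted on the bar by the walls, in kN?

P ≈ 91.8 kN

Unrestrained expansion: δ_free = αΔT L = 22.2×10⁻⁶ × 115 × 2450 = 6.255 mm.
The gap closes (δ_free > 4 mm) and the wall then resists a further 6.255 − 4 = 2.255 mm of expansion.
That suppressed elongation corresponds to σ = E·Δ/L = 70×10³ × 2.255/2450 = 64.42 MPa.
P = σA = 64.42 × 1425 = 91.8 kN.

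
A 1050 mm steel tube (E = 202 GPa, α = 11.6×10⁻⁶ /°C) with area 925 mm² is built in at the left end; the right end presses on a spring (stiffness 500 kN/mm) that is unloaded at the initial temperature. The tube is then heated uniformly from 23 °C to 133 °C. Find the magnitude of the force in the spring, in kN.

If the spring were absent the tube would lengthen by αΔT L = 11.6×10⁻⁶ × 110 × 1050 = 1.34 mm.
Let P be the compressive force at the spring. The tube shortens elastically by PL/(AE) and the spring compresses by P/k; together these equal δ_free.
P [ L/(AE) + 1/k ] = δ_free → P [ 1050/(925×202×10³) + 1/(500×10³) ] = 1.34.
P = 1.34 / 7.619×10⁻⁶ = 175800 N.

P ≈ 176 kN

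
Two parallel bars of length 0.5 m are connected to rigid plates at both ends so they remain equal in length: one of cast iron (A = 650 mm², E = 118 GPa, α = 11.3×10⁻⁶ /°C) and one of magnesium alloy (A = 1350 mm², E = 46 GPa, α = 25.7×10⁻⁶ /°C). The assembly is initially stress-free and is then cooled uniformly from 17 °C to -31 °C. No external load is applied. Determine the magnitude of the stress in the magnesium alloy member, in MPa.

Equilibrium of a rigid end plate with no external load gives equal and opposite internal forces ±P in the two members. Since α_{magnesium alloy} > α_{cast iron}, cooling drives the magnesium alloy into tension and the cast iron into compression.
Compatibility of the two members (thermal + elastic change equal): (α₁ − α₂)ΔT = P·[1/(A₁E₁) + 1/(A₂E₂)].
|α₁ − α₂|·ΔT = 14.4×10⁻⁶ × 48 = 0.0006912.
1/(A₁E₁) + 1/(A₂E₂) = 1/(650×118×10³) + 1/(1350×46×10³) = 2.914×10⁻⁸ N⁻¹.
P = 0.0006912 / 2.914×10⁻⁸ = 23720 N = 23.72 kN.
σ_{magnesium alloy} = P/A₂ = 23720/1350 = 17.57 MPa, tensile.

σ ≈ 17.6 MPa (tensile)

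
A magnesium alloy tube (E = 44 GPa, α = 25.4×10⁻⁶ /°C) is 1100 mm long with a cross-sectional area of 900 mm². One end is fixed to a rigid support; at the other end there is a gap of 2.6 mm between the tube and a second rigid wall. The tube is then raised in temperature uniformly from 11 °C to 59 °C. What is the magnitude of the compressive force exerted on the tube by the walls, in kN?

P ≈ 0 kN

Unrestrained expansion: δ_free = αΔT L = 25.4×10⁻⁶ × 48 × 1100 = 1.341 mm.
Since δ_free = 1.34 mm is less than the 2.6 mm gap, the tube never touches the wall. No axial force develops.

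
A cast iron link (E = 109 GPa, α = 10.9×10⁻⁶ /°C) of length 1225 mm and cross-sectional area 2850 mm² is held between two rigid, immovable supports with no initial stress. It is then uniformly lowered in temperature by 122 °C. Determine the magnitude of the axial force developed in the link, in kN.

P ≈ 413 kN (tensile)

Full restraint means ε = 0, so the stress is σ = EαΔT = 109×10³ × 10.9×10⁻⁶ × 122 = 144.9 MPa.
Then P = σA = 144.9 × 2850 mm² = 413.1 kN, tensile.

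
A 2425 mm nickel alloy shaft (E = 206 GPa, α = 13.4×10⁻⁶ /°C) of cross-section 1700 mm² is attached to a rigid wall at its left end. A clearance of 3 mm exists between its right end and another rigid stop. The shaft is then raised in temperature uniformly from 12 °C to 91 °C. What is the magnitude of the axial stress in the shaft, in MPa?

σ ≈ 0 MPa

If the wall were absent the shaft would grow by αΔT L = 13.4×10⁻⁶ × 79 × 2425 = 2.567 mm.
Since δ_free = 2.57 mm is less than the 3 mm gap, the shaft never touches the wall. No axial force develops.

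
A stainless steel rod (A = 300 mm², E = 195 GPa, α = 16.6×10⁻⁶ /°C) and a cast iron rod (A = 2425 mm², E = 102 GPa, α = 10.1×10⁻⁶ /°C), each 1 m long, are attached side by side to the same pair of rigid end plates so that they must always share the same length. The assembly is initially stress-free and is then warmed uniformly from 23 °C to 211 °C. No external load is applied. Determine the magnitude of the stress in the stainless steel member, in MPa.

The stainless steel has the larger α, so on heating it would change length more than the cast iron if both were free. The rigid plates force a common final length, so the stainless steel is put into compression and the cast iron into tension, with equal and opposite forces P (no external load).
Equating the net (thermal + elastic) strains gives |α₁ − α₂|·ΔT = P·[1/(A₁E₁) + 1/(A₂E₂)].
|α₁ − α₂|·ΔT = 6.5×10⁻⁶ × 188 = 0.001222.
1/(A₁E₁) + 1/(A₂E₂) = 1/(300×195×10³) + 1/(2425×102×10³) = 2.114×10⁻⁸ N⁻¹.
So P = 0.001222 / 2.114×10⁻⁸ = 57.81 kN.
σ_{stainless steel} = P/A₁ = 57810/300 = 192.7 MPa, compressive.

σ ≈ 193 MPa (compressive)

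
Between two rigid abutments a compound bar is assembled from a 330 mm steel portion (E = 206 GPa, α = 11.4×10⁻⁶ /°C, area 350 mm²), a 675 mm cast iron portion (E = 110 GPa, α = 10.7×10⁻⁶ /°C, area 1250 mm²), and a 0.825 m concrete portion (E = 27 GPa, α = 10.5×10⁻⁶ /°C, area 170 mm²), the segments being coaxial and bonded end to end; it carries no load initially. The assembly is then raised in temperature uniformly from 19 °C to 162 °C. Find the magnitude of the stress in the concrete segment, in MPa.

σ ≈ 87.3 MPa (compressive)

Free thermal expansion of the whole bar: Σ αᵢΔT Lᵢ = 11.4×10⁻⁶×143×330 + 10.7×10⁻⁶×143×675 + 10.5×10⁻⁶×143×825 = 2.81 mm.
The walls prevent any net length change, so an axial force P (same in every segment) develops. Compatibility: P · Σ Lᵢ/(AᵢEᵢ) = δ_free.
The series flexibility is Σ Lᵢ/(AᵢEᵢ) = 330/(350×206×10³) + 675/(1250×110×10³) + 825/(170×27×10³) = 0.0001892 mm/N.
Hence P = δ_free / Σ(L/AE) = 2.81/0.0001892 = 14.85 kN (compressive).
σ_{concrete} = P / A = 14850 / 170 = 87.34 MPa.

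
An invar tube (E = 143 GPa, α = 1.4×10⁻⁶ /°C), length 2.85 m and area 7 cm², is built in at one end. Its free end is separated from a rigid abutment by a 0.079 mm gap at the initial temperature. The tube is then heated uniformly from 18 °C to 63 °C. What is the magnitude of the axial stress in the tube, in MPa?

σ ≈ 5.05 MPa (compressive)

If the wall were absent the tube would grow by αΔT L = 1.4×10⁻⁶ × 45 × 2850 = 0.1795 mm.
After closing the 0.079 mm clearance, 0.1795 − 0.079 = 0.1005 mm of expansion remains to be suppressed by the wall.
That suppressed elongation corresponds to σ = E·Δ/L = 143×10³ × 0.1005/2850 = 5.045 MPa.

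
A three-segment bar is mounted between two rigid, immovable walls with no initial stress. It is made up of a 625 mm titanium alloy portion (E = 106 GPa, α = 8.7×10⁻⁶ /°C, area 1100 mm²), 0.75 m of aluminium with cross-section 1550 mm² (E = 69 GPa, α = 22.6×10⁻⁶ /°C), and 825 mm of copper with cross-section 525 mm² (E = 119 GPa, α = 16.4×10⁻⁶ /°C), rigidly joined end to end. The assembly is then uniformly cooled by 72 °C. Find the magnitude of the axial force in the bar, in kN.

P ≈ 101 kN (tensile)

If the supports were absent, the total length change would be Σ αᵢΔT Lᵢ = 8.7×10⁻⁶×72×625 + 22.6×10⁻⁶×72×750 + 16.4×10⁻⁶×72×825 = 2.586 mm.
Since the ends are fixed, an axial force P builds up, equal in every segment, with P · Σ Lᵢ/(AᵢEᵢ) = δ_free.
Σ Lᵢ/(AᵢEᵢ) = 625/(1100×106×10³) + 750/(1550×69×10³) + 825/(525×119×10³) = 2.558×10⁻⁵ mm/N.
So P = 2.586 / 2.558×10⁻⁵ = 101.1 kN, tensile.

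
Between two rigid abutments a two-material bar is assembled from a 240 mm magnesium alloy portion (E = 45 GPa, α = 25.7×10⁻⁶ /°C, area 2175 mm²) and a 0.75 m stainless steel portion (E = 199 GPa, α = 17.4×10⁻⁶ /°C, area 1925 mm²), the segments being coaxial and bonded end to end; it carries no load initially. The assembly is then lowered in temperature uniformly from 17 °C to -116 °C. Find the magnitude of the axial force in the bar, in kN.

With the walls removed the bar would change length by δ_free = Σ αᵢΔT Lᵢ = 25.7×10⁻⁶×133×240 + 17.4×10⁻⁶×133×750 = 2.556 mm.
The rigid supports impose zero overall length change; the single axial force P common to all segments must satisfy P Σ Lᵢ/(AᵢEᵢ) = δ_free.
The series flexibility is Σ Lᵢ/(AᵢEᵢ) = 240/(2175×45×10³) + 750/(1925×199×10³) = 4.41×10⁻⁶ mm/N.
So P = 2.556 / 4.41×10⁻⁶ = 579.6 kN, tensile.

P ≈ 580 kN (tensile)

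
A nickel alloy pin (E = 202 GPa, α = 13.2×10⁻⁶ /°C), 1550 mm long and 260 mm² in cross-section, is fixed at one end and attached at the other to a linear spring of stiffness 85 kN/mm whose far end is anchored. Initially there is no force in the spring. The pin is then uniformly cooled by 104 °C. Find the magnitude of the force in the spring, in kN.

P ≈ 51.5 kN

If the spring were absent the pin would shorten by αΔT L = 13.2×10⁻⁶ × 104 × 1550 = 2.128 mm.
Let P be the tensile force in the spring. The pin extends elastically by PL/(AE) and the spring stretches by P/k; together these equal δ_free.
So P = δ_free / [L/(AE) + 1/k] = 2.128 / [ 1550/(260×202×10³) + 1/(85×10³) ].
P = 2.128 / 4.128×10⁻⁵ = 51550 N.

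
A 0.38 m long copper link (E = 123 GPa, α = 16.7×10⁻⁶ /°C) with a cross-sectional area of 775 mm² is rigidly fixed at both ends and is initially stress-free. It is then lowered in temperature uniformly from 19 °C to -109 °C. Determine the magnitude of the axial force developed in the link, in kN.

The ends cannot move, so σ = EαΔT = 123×10³ × 16.7×10⁻⁶ × 128 = 262.9 MPa.
Axial force P = σA = 262.9 × 775 = 203800 N = 203.8 kN, tensile.

P ≈ 204 kN (tensile)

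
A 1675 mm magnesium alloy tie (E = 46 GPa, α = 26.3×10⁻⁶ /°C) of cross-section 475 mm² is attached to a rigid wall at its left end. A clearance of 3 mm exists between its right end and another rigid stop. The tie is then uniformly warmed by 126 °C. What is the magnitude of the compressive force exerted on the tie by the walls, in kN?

P ≈ 33.3 kN

Free thermal elongation = αΔT L = 26.3×10⁻⁶ × 126 × 1675 = 5.551 mm.
This exceeds the 3 mm gap, so the wall pushes back. The portion of expansion that must be recovered elastically is δ_free − gap = 5.551 − 3 = 2.551 mm.
That suppressed elongation corresponds to σ = E·Δ/L = 46×10³ × 2.551/1675 = 70.05 MPa.
P = σA = 70.05 × 475 = 33.27 kN.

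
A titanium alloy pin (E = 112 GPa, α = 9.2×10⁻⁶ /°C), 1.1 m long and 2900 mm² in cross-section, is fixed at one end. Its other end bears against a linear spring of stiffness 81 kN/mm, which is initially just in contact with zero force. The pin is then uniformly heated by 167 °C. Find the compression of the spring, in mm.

δ ≈ 1.33 mm

Free thermal expansion: δ_free = αΔT L = 9.2×10⁻⁶ × 167 × 1100 = 1.69 mm.
Let P be the compressive force at the spring. The pin shortens elastically by PL/(AE) and the spring compresses by P/k; together these equal δ_free.
So P = δ_free / [L/(AE) + 1/k] = 1.69 / [ 1100/(2900×112×10³) + 1/(81×10³) ].
P = 1.69 / 1.573×10⁻⁵ = 107400 N.
Spring compression = P/k = 107400/(81×10³) = 1.326 mm.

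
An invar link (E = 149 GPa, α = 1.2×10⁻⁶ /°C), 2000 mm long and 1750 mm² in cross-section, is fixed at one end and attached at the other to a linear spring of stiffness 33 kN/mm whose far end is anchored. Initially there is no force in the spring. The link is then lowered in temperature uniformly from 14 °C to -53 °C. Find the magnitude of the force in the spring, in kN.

P ≈ 4.23 kN

Free thermal contraction: δ_free = αΔT L = 1.2×10⁻⁶ × 67 × 2000 = 0.1608 mm.
With a force P in the spring, the elastic change of the link is PL/(AE) and that of the spring is P/k; compatibility requires their sum to equal δ_free.
So P = δ_free / [L/(AE) + 1/k] = 0.1608 / [ 2000/(1750×149×10³) + 1/(33×10³) ].
P = 0.1608 / 3.797×10⁻⁵ = 4235 N.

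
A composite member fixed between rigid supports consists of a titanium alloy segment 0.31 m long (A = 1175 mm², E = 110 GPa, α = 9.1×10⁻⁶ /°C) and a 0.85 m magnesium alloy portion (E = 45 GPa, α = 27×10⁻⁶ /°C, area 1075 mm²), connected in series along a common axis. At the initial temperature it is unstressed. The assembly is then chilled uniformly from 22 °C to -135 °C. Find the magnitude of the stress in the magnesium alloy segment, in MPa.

σ ≈ 188 MPa (tensile)

If the supports were absent, the total length change would be Σ αᵢΔT Lᵢ = 9.1×10⁻⁶×157×310 + 27×10⁻⁶×157×850 = 4.046 mm.
The walls prevent any net length change, so an axial force P (same in every segment) develops. Compatibility: P · Σ Lᵢ/(AᵢEᵢ) = δ_free.
Σ Lᵢ/(AᵢEᵢ) = 310/(1175×110×10³) + 850/(1075×45×10³) = 1.997×10⁻⁵ mm/N.
P = 4.046 / 1.997×10⁻⁵ = 202600 N = 202.6 kN, tensile.
σ_{magnesium alloy} = P / A = 202600 / 1075 = 188.5 MPa.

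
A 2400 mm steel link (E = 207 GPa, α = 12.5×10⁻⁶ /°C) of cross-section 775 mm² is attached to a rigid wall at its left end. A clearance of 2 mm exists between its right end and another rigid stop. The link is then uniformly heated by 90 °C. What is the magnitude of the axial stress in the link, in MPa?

σ ≈ 60.4 MPa (compressive)

If the wall were absent the link would grow by αΔT L = 12.5×10⁻⁶ × 90 × 2400 = 2.7 mm.
This exceeds the 2 mm gap, so the wall pushes back. The portion of expansion that must be recovered elastically is δ_free − gap = 2.7 − 2 = 0.7 mm.
Compatibility: PL/(AE) = 0.7 mm, so σ = P/A = E × (0.7/2400) = 60.37 MPa.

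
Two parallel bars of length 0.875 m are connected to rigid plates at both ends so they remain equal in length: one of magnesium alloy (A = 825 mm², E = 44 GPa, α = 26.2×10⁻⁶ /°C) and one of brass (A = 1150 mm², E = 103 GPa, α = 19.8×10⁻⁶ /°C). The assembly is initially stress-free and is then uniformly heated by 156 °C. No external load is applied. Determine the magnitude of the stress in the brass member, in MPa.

Equilibrium of a rigid end plate with no external load gives equal and opposite internal forces ±P in the two members. Since α_{magnesium alloy} > α_{brass}, heating drives the magnesium alloy into compression and the brass into tension.
Compatibility of the two members (thermal + elastic change equal): (α₁ − α₂)ΔT = P·[1/(A₁E₁) + 1/(A₂E₂)].
|α₁ − α₂|·ΔT = 6.4×10⁻⁶ × 156 = 0.0009984.
1/(A₁E₁) + 1/(A₂E₂) = 1/(825×44×10³) + 1/(1150×103×10³) = 3.599×10⁻⁸ N⁻¹.
P = 0.0009984 / 3.599×10⁻⁸ = 27740 N = 27.74 kN.
σ_{brass} = P/A₂ = 27740/1150 = 24.12 MPa, tensile.

σ ≈ 24.1 MPa (tensile)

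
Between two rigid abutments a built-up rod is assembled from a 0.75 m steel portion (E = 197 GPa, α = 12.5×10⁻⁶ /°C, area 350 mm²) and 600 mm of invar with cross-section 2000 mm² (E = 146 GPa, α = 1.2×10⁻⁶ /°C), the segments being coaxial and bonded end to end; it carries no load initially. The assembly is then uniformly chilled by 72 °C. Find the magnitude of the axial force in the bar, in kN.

Free thermal contraction of the whole bar: Σ αᵢΔT Lᵢ = 12.5×10⁻⁶×72×750 + 1.2×10⁻⁶×72×600 = 0.7268 mm.
The walls prevent any net length change, so an axial force P (same in every segment) develops. Compatibility: P · Σ Lᵢ/(AᵢEᵢ) = δ_free.
Σ Lᵢ/(AᵢEᵢ) = 750/(350×197×10³) + 600/(2000×146×10³) = 1.293×10⁻⁵ mm/N.
Hence P = δ_free / Σ(L/AE) = 0.7268/1.293×10⁻⁵ = 56.2 kN (tensile).

P ≈ 56.2 kN (tensile)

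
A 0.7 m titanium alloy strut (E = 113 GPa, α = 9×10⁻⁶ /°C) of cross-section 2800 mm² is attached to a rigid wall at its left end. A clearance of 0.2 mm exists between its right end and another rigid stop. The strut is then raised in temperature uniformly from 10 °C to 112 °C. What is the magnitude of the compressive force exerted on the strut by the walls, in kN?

P ≈ 200 kN

If the wall were absent the strut would grow by αΔT L = 9×10⁻⁶ × 102 × 700 = 0.6426 mm.
The gap closes (δ_free > 0.2 mm) and the wall then resists a further 0.6426 − 0.2 = 0.4426 mm of expansion.
Compatibility: PL/(AE) = 0.4426 mm, so σ = P/A = E × (0.4426/700) = 71.45 MPa.
Force on the wall = σA = 71.45 × 2800 mm² = 200.1 kN.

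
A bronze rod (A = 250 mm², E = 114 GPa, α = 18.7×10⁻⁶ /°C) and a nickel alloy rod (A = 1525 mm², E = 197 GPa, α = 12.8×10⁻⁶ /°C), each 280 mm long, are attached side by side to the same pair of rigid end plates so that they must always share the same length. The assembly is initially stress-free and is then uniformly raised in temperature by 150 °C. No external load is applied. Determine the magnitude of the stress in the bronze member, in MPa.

The bronze has the larger α, so on heating it would change length more than the nickel alloy if both were free. The rigid plates force a common final length, so the bronze is put into compression and the nickel alloy into tension, with equal and opposite forces P (no external load).
Compatibility of the two members (thermal + elastic change equal): (α₁ − α₂)ΔT = P·[1/(A₁E₁) + 1/(A₂E₂)].
|α₁ − α₂|·ΔT = 5.9×10⁻⁶ × 150 = 0.000885.
1/(A₁E₁) + 1/(A₂E₂) = 1/(250×114×10³) + 1/(1525×197×10³) = 3.842×10⁻⁸ N⁻¹.
So P = 0.000885 / 3.842×10⁻⁸ = 23.04 kN.
σ_{bronze} = P/A₁ = 23040/250 = 92.15 MPa, compressive.

σ ≈ 92.1 MPa (compressive)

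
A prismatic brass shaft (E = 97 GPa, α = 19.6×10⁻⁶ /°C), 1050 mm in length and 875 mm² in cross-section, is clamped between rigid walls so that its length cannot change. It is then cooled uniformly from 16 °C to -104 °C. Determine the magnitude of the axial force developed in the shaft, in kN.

Full restraint means ε = 0, so the stress is σ = EαΔT = 97×10³ × 19.6×10⁻⁶ × 120 = 228.1 MPa.
Axial force P = σA = 228.1 × 875 = 199600 N = 199.6 kN, tensile.

P ≈ 200 kN (tensile)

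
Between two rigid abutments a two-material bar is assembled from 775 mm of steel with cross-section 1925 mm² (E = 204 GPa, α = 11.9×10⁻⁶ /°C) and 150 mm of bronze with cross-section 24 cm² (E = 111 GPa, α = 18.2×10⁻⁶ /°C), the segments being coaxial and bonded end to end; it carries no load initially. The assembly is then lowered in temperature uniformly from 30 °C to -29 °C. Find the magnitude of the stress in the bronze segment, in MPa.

σ ≈ 116 MPa (tensile)

With the walls removed the bar would change length by δ_free = Σ αᵢΔT Lᵢ = 11.9×10⁻⁶×59×775 + 18.2×10⁻⁶×59×150 = 0.7052 mm.
The rigid supports impose zero overall length change; the single axial force P common to all segments must satisfy P Σ Lᵢ/(AᵢEᵢ) = δ_free.
Σ Lᵢ/(AᵢEᵢ) = 775/(1925×204×10³) + 150/(2400×111×10³) = 2.537×10⁻⁶ mm/N.
Hence P = δ_free / Σ(L/AE) = 0.7052/2.537×10⁻⁶ = 278 kN (tensile).
σ_{bronze} = P / A = 278000 / 2400 = 115.8 MPa.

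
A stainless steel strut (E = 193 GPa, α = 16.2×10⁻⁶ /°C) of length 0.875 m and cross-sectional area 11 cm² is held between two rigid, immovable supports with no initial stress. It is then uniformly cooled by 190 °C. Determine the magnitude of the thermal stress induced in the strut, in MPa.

With length fixed, the mechanical strain must cancel the thermal strain αΔT = 16.2×10⁻⁶ × 190 = 3078×10⁻⁶.
Hence σ = E·αΔT = 193×10³ × 3078×10⁻⁶ = 594.1 MPa, tensile.

σ ≈ 594 MPa (tensile)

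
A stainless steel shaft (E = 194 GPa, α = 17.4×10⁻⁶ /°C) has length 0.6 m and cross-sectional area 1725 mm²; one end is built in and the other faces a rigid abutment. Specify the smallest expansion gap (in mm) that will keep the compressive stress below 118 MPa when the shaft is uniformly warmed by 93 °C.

Free expansion if unrestrained: δ_free = αΔT L = 17.4×10⁻⁶ × 93 × 600 = 0.9709 mm.
A stress of 118 MPa corresponds to the wall pushing the shaft back by σL/E = 118×600/(194×10³) = 0.3649 mm.
So the gap has to take up the difference, g_min = δ_free − σL/E = 0.9709 − 0.3649 = 0.606 mm.

g ≈ 0.606 mm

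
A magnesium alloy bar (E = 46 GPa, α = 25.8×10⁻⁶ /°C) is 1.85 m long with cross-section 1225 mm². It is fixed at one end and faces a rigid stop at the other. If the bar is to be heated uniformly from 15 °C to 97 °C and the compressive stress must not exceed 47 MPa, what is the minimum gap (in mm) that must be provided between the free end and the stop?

Free expansion if unrestrained: δ_free = αΔT L = 25.8×10⁻⁶ × 82 × 1850 = 3.914 mm.
A stress of 47 MPa corresponds to the wall pushing the bar back by σL/E = 47×1850/(46×10³) = 1.89 mm.
The gap must absorb the remainder: g_min = 3.914 − 1.89 = 2.024 mm.

g ≈ 2.02 mm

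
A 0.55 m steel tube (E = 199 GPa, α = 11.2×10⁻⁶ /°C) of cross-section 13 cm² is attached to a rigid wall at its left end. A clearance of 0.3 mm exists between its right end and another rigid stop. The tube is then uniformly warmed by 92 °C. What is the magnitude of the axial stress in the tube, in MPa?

If the wall were absent the tube would grow by αΔT L = 11.2×10⁻⁶ × 92 × 550 = 0.5667 mm.
After closing the 0.3 mm clearance, 0.5667 − 0.3 = 0.2667 mm of expansion remains to be suppressed by the wall.
That suppressed elongation corresponds to σ = E·Δ/L = 199×10³ × 0.2667/550 = 96.5 MPa.

σ ≈ 96.5 MPa (compressive)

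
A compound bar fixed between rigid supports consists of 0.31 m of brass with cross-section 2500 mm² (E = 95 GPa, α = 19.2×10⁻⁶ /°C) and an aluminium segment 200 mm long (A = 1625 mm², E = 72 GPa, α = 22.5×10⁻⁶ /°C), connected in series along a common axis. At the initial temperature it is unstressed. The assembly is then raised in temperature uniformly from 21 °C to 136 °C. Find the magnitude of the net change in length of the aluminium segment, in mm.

Free thermal expansion of the whole bar: Σ αᵢΔT Lᵢ = 19.2×10⁻⁶×115×310 + 22.5×10⁻⁶×115×200 = 1.202 mm.
The rigid supports impose zero overall length change; the single axial force P common to all segments must satisfy P Σ Lᵢ/(AᵢEᵢ) = δ_free.
Σ Lᵢ/(AᵢEᵢ) = 310/(2500×95×10³) + 200/(1625×72×10³) = 3.015×10⁻⁶ mm/N.
P = 1.202 / 3.015×10⁻⁶ = 398700 N = 398.7 kN, compressive.
For the aluminium segment, free thermal change = 22.5×10⁻⁶×115×200 = 0.5175 mm and elastic change from P = 398700×200/(1625×72×10³) = 0.6816 mm; these oppose, so the net change is 0.164 mm (segment shortens).

|ΔL| ≈ 0.164 mm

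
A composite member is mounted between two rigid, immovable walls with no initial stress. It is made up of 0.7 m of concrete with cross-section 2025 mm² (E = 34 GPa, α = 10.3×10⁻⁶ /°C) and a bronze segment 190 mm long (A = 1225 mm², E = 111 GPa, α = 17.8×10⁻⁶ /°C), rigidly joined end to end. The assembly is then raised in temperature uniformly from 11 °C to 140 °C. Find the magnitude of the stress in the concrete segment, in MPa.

σ ≈ 58.3 MPa (compressive)

With the walls removed the bar would change length by δ_free = Σ αᵢΔT Lᵢ = 10.3×10⁻⁶×129×700 + 17.8×10⁻⁶×129×190 = 1.366 mm.
The rigid supports impose zero overall length change; the single axial force P common to all segments must satisfy P Σ Lᵢ/(AᵢEᵢ) = δ_free.
The series flexibility is Σ Lᵢ/(AᵢEᵢ) = 700/(2025×34×10³) + 190/(1225×111×10³) = 1.156×10⁻⁵ mm/N.
P = 1.366 / 1.156×10⁻⁵ = 118200 N = 118.2 kN, compressive.
σ_{concrete} = P / A = 118200 / 2025 = 58.35 MPa.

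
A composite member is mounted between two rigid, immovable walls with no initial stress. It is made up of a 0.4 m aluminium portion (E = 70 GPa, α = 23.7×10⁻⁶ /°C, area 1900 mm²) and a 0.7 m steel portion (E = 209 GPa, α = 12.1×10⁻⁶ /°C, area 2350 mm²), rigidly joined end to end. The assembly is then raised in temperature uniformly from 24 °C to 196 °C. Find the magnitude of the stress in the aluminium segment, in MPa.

With the walls removed the bar would change length by δ_free = Σ αᵢΔT Lᵢ = 23.7×10⁻⁶×172×400 + 12.1×10⁻⁶×172×700 = 3.087 mm.
The walls prevent any net length change, so an axial force P (same in every segment) develops. Compatibility: P · Σ Lᵢ/(AᵢEᵢ) = δ_free.
Σ Lᵢ/(AᵢEᵢ) = 400/(1900×70×10³) + 700/(2350×209×10³) = 4.433×10⁻⁶ mm/N.
P = 3.087 / 4.433×10⁻⁶ = 696500 N = 696.5 kN, compressive.
σ_{aluminium} = P / A = 696500 / 1900 = 366.6 MPa.

σ ≈ 367 MPa (compressive)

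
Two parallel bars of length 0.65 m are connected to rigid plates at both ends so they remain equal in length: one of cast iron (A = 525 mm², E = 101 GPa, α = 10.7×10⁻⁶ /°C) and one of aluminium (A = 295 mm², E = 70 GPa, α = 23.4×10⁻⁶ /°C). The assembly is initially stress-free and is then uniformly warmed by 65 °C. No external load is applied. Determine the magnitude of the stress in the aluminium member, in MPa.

Both members must finish at the same length. With the larger α, the aluminium tends to over-expand; the plates restrain it, putting the aluminium in compression and the cast iron in tension. With no external load the two internal forces are equal and opposite, magnitude P.
Setting the final lengths equal and cancelling L: (α₁ − α₂)ΔT = P/(A₁E₁) + P/(A₂E₂).
|α₁ − α₂|·ΔT = 12.7×10⁻⁶ × 65 = 0.0008255.
1/(A₁E₁) + 1/(A₂E₂) = 1/(525×101×10³) + 1/(295×70×10³) = 6.729×10⁻⁸ N⁻¹.
P = 0.0008255 / 6.729×10⁻⁸ = 12270 N = 12.27 kN.
σ_{aluminium} = P/A₂ = 12270/295 = 41.59 MPa, compressive.

σ ≈ 41.6 MPa (compressive)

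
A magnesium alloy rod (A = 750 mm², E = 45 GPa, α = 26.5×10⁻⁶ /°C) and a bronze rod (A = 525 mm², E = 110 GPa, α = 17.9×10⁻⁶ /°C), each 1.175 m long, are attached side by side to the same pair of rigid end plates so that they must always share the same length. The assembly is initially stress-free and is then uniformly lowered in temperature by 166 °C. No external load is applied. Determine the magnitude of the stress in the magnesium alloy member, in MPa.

σ ≈ 40.5 MPa (tensile)

Equilibrium of a rigid end plate with no external load gives equal and opposite internal forces ±P in the two members. Since α_{magnesium alloy} > α_{bronze}, cooling drives the magnesium alloy into tension and the bronze into compression.
Equating the net (thermal + elastic) strains gives |α₁ − α₂|·ΔT = P·[1/(A₁E₁) + 1/(A₂E₂)].
|α₁ − α₂|·ΔT = 8.6×10⁻⁶ × 166 = 0.001428.
1/(A₁E₁) + 1/(A₂E₂) = 1/(750×45×10³) + 1/(525×110×10³) = 4.695×10⁻⁸ N⁻¹.
So P = 0.001428 / 4.695×10⁻⁸ = 30.41 kN.
σ_{magnesium alloy} = P/A₁ = 30410/750 = 40.55 MPa, tensile.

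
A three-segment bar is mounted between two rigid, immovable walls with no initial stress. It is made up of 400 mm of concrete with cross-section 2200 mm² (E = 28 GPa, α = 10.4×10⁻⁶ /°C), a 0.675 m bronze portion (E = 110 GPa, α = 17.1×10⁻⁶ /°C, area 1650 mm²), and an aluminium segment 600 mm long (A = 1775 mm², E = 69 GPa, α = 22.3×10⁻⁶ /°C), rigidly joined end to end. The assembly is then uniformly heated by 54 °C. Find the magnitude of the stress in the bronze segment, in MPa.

Free thermal expansion of the whole bar: Σ αᵢΔT Lᵢ = 10.4×10⁻⁶×54×400 + 17.1×10⁻⁶×54×675 + 22.3×10⁻⁶×54×600 = 1.57 mm.
The walls prevent any net length change, so an axial force P (same in every segment) develops. Compatibility: P · Σ Lᵢ/(AᵢEᵢ) = δ_free.
Σ Lᵢ/(AᵢEᵢ) = 400/(2200×28×10³) + 675/(1650×110×10³) + 600/(1775×69×10³) = 1.511×10⁻⁵ mm/N.
P = 1.57 / 1.511×10⁻⁵ = 103900 N = 103.9 kN, compressive.
σ_{bronze} = P / A = 103900 / 1650 = 62.98 MPa.

σ ≈ 63 MPa (compressive)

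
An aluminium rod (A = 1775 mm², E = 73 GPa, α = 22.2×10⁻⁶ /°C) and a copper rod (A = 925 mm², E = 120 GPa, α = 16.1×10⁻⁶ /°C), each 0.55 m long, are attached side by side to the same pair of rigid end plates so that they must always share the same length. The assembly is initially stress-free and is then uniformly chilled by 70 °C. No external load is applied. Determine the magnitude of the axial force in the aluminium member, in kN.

Equilibrium of a rigid end plate with no external load gives equal and opposite internal forces ±P in the two members. Since α_{aluminium} > α_{copper}, cooling drives the aluminium into tension and the copper into compression.
Equating the net (thermal + elastic) strains gives |α₁ − α₂|·ΔT = P·[1/(A₁E₁) + 1/(A₂E₂)].
|α₁ − α₂|·ΔT = 6.1×10⁻⁶ × 70 = 0.000427.
1/(A₁E₁) + 1/(A₂E₂) = 1/(1775×73×10³) + 1/(925×120×10³) = 1.673×10⁻⁸ N⁻¹.
So P = 0.000427 / 1.673×10⁻⁸ = 25.53 kN.

P ≈ 25.5 kN (tensile in the aluminium)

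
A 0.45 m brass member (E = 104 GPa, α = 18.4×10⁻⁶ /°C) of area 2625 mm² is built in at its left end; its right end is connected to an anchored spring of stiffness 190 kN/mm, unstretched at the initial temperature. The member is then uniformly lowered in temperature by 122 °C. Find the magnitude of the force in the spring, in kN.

The unrestrained thermal change is αΔT L = 18.4×10⁻⁶ × 122 × 450 = 1.01 mm.
Let P be the tensile force in the spring. The member extends elastically by PL/(AE) and the spring stretches by P/k; together these equal δ_free.
P [ L/(AE) + 1/k ] = δ_free → P [ 450/(2625×104×10³) + 1/(190×10³) ] = 1.01.
P = 1.01 / 6.912×10⁻⁶ = 146200 N.

P ≈ 146 kN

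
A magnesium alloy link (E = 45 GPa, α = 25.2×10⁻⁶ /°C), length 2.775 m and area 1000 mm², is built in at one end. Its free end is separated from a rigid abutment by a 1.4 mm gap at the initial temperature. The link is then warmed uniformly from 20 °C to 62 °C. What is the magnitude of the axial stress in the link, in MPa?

σ ≈ 24.9 MPa (compressive)

Free thermal elongation = αΔT L = 25.2×10⁻⁶ × 42 × 2775 = 2.937 mm.
After closing the 1.4 mm clearance, 2.937 − 1.4 = 1.537 mm of expansion remains to be suppressed by the wall.
So σ = E(δ_free − g)/L = 45×10³ × 1.537/2775 = 24.93 MPa.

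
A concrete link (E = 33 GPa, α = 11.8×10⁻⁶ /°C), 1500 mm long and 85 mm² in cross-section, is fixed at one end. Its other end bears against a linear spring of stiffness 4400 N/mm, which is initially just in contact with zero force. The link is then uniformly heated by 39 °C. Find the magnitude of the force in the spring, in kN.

P ≈ 0.906 kN

The unrestrained thermal change is αΔT L = 11.8×10⁻⁶ × 39 × 1500 = 0.6903 mm.
Let P be the compressive force at the spring. The link shortens elastically by PL/(AE) and the spring compresses by P/k; together these equal δ_free.
P [ L/(AE) + 1/k ] = δ_free → P [ 1500/(85×33×10³) + 1/(4400) ] = 0.6903.
P = 0.6903 / 0.000762 = 905.9 N.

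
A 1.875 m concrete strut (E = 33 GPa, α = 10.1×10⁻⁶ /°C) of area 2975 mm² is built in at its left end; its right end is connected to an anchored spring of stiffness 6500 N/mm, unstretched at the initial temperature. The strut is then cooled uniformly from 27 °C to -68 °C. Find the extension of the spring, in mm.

If the spring were absent the strut would shorten by αΔT L = 10.1×10⁻⁶ × 95 × 1875 = 1.799 mm.
Let P be the tensile force in the spring. The strut extends elastically by PL/(AE) and the spring stretches by P/k; together these equal δ_free.
So P = δ_free / [L/(AE) + 1/k] = 1.799 / [ 1875/(2975×33×10³) + 1/(6500) ].
P = 1.799 / 0.0001729 = 10400 N.
Spring extension = P/k = 10400/(6500) = 1.6 mm.

δ ≈ 1.6 mm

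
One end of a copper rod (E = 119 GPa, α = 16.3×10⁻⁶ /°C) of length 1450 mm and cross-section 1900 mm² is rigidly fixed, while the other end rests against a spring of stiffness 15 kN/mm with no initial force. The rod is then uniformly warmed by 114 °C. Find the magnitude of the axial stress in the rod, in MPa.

The unrestrained thermal change is αΔT L = 16.3×10⁻⁶ × 114 × 1450 = 2.694 mm.
Let P be the compressive force at the spring. The rod shortens elastically by PL/(AE) and the spring compresses by P/k; together these equal δ_free.
P [ L/(AE) + 1/k ] = δ_free → P [ 1450/(1900×119×10³) + 1/(15×10³) ] = 2.694.
P = 2.694 / 7.308×10⁻⁵ = 36870 N.
σ = P/A = 36870/1900 = 19.4 MPa.

σ ≈ 19.4 MPa (compressive)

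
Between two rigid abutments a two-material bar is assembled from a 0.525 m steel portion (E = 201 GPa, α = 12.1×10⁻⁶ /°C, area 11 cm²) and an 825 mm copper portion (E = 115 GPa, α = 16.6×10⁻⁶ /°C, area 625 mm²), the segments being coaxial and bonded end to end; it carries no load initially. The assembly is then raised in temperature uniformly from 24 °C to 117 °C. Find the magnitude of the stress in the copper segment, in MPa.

σ ≈ 215 MPa (compressive)

If the supports were absent, the total length change would be Σ αᵢΔT Lᵢ = 12.1×10⁻⁶×93×525 + 16.6×10⁻⁶×93×825 = 1.864 mm.
Since the ends are fixed, an axial force P builds up, equal in every segment, with P · Σ Lᵢ/(AᵢEᵢ) = δ_free.
The series flexibility is Σ Lᵢ/(AᵢEᵢ) = 525/(1100×201×10³) + 825/(625×115×10³) = 1.385×10⁻⁵ mm/N.
P = 1.864 / 1.385×10⁻⁵ = 134600 N = 134.6 kN, compressive.
σ_{copper} = P / A = 134600 / 625 = 215.3 MPa.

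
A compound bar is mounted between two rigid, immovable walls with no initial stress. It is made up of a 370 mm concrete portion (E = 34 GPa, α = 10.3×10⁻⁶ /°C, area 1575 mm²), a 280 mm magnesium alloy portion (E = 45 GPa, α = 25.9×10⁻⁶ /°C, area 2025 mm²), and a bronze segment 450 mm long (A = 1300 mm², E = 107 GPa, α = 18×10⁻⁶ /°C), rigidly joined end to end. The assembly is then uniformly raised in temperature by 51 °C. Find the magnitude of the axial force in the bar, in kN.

With the walls removed the bar would change length by δ_free = Σ αᵢΔT Lᵢ = 10.3×10⁻⁶×51×370 + 25.9×10⁻⁶×51×280 + 18×10⁻⁶×51×450 = 0.9773 mm.
Since the ends are fixed, an axial force P builds up, equal in every segment, with P · Σ Lᵢ/(AᵢEᵢ) = δ_free.
Σ Lᵢ/(AᵢEᵢ) = 370/(1575×34×10³) + 280/(2025×45×10³) + 450/(1300×107×10³) = 1.322×10⁻⁵ mm/N.
Hence P = δ_free / Σ(L/AE) = 0.9773/1.322×10⁻⁵ = 73.94 kN (compressive).

P ≈ 73.9 kN (compressive)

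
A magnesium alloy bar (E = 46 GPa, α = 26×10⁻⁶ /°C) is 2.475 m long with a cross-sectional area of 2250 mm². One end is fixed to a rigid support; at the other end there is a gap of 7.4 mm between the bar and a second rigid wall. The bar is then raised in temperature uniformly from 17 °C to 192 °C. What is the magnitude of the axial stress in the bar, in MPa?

σ ≈ 71.8 MPa (compressive)

Unrestrained expansion: δ_free = αΔT L = 26×10⁻⁶ × 175 × 2475 = 11.26 mm.
This exceeds the 7.4 mm gap, so the wall pushes back. The portion of expansion that must be recovered elastically is δ_free − gap = 11.26 − 7.4 = 3.861 mm.
That suppressed elongation corresponds to σ = E·Δ/L = 46×10³ × 3.861/2475 = 71.76 MPa.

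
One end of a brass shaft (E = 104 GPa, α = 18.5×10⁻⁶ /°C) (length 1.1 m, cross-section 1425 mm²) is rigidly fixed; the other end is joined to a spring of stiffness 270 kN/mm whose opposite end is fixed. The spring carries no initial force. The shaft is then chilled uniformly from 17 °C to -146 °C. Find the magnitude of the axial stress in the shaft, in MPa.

If the spring were absent the shaft would shorten by αΔT L = 18.5×10⁻⁶ × 163 × 1100 = 3.317 mm.
With a force P in the spring, the elastic change of the shaft is PL/(AE) and that of the spring is P/k; compatibility requires their sum to equal δ_free.
So P = δ_free / [L/(AE) + 1/k] = 3.317 / [ 1100/(1425×104×10³) + 1/(270×10³) ].
P = 3.317 / 1.113×10⁻⁵ = 298100 N.
σ = P/A = 298100/1425 = 209.2 MPa.

σ ≈ 209 MPa (tensile)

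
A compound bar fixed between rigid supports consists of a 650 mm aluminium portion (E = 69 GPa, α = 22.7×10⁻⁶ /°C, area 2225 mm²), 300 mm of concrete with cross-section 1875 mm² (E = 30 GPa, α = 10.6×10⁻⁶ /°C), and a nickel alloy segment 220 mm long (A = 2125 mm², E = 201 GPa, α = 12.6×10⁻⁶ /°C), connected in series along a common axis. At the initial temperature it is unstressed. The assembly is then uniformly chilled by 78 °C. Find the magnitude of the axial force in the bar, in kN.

If the supports were absent, the total length change would be Σ αᵢΔT Lᵢ = 22.7×10⁻⁶×78×650 + 10.6×10⁻⁶×78×300 + 12.6×10⁻⁶×78×220 = 1.615 mm.
The walls prevent any net length change, so an axial force P (same in every segment) develops. Compatibility: P · Σ Lᵢ/(AᵢEᵢ) = δ_free.
The series flexibility is Σ Lᵢ/(AᵢEᵢ) = 650/(2225×69×10³) + 300/(1875×30×10³) + 220/(2125×201×10³) = 1.008×10⁻⁵ mm/N.
Hence P = δ_free / Σ(L/AE) = 1.615/1.008×10⁻⁵ = 160.2 kN (tensile).

P ≈ 160 kN (tensile)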